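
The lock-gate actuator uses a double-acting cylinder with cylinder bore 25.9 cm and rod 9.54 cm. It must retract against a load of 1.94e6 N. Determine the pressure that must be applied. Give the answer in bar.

P ≈ 426 bar

Rod-side annular area A_ann = π/4 × (25.9² − 9.54²) = 455.4 cm^2
Retraction: pressure acts on the annular area.
P = F / A = 1.94e6 N / A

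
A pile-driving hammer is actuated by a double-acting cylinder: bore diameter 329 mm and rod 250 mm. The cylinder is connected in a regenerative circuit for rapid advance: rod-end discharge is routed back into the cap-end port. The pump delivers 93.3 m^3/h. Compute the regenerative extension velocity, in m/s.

In regeneration the rod-end outflow joins the pump flow into the cap end, so the net volume the pump must supply per unit advance equals the rod cross-section area.
Rod cross-section A_rod = π/4 × (250 mm)² = 49090 mm^2
v = Q_pump / A_rod

v ≈ 0.528 m/s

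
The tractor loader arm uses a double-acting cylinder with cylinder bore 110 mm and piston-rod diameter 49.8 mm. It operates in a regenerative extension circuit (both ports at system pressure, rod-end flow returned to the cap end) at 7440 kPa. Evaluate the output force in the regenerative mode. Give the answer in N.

With equal pressure on both faces, forces on the annular region cancel; the net push is pressure × rod cross-section.
Rod cross-section A_rod = π/4 × (49.8 mm)² = 1948 mm^2
F = P × A_rod

F ≈ 14500 N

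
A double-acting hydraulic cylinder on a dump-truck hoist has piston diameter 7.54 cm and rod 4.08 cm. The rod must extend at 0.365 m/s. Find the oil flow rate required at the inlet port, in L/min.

Q ≈ 97.8 L/min

Cap-side area A_cap = π/4 × (7.54 cm)² = 44.65 cm^2
Q = A × v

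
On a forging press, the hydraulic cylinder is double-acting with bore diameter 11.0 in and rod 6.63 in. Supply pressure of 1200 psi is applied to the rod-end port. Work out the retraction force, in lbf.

F ≈ 72600 lbf

Rod-side annular area A_ann = π/4 × (11.0² − 6.63²) = 60.51 in^2
On retraction the pressure acts on the annular area (bore minus rod).
F = P × A_ann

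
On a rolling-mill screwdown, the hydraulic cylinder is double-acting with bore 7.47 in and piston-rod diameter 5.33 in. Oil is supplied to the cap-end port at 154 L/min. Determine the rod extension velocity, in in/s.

Cap-side area A_cap = π/4 × (7.47 in)² = 43.83 in^2
v = Q / A

v ≈ 3.57 in/s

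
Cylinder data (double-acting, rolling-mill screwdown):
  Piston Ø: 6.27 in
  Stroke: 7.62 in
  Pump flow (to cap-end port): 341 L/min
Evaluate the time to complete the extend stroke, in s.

Cap-side area A_cap = π/4 × (6.27 in)² = 30.88 in^2
Swept volume V = A × L; t = V / Q = A·L / Q

t ≈ 0.678 s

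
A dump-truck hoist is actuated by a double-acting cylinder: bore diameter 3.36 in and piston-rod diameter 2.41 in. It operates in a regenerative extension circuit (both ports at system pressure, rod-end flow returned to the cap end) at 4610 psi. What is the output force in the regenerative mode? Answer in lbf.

F ≈ 21000 lbf

With equal pressure on both faces, forces on the annular region cancel; the net push is pressure × rod cross-section.
Rod cross-section A_rod = π/4 × (2.41 in)² = 4.562 in^2
F = P × A_rod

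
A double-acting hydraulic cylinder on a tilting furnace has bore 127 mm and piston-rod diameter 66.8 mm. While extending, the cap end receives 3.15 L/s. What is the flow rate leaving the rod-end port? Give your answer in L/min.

Cap-side area A_cap = π/4 × (127 mm)² = 12670 mm^2
Rod-side annular area A_ann = π/4 × (127² − 66.8²) = 9163 mm^2
Piston speed v = Q_in/A_cap; rod-end outflow Q_out = v × A_ann = Q_in × A_ann/A_cap.

Q_out ≈ 137 L/min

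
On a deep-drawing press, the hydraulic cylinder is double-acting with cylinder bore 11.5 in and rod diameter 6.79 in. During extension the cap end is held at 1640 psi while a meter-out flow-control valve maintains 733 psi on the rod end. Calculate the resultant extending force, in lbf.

Cap-side area A_cap = π/4 × (11.5 in)² = 103.9 in^2
Rod-side annular area A_ann = π/4 × (11.5² − 6.79²) = 67.66 in^2
Net thrust = P_cap·A_cap − P_rod·A_ann = 1.703e5 lbf − 49590 lbf

F ≈ 1.21e5 lbf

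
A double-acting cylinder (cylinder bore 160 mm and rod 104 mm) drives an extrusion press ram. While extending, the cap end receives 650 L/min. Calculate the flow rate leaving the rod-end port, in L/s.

Q_out ≈ 6.26 L/s

Cap-side area A_cap = π/4 × (160 mm)² = 20110 mm^2
Rod-side annular area A_ann = π/4 × (160² − 104²) = 11610 mm^2
Piston speed v = Q_in/A_cap; rod-end outflow Q_out = v × A_ann = Q_in × A_ann/A_cap.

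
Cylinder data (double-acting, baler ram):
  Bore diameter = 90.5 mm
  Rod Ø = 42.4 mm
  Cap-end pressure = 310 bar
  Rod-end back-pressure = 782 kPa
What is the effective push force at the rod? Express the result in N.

F ≈ 1.95e5 N

Cap-side area A_cap = π/4 × (90.5 mm)² = 6433 mm^2
Rod-side annular area A_ann = π/4 × (90.5² − 42.4²) = 5021 mm^2
Net thrust = P_cap·A_cap − P_rod·A_ann = 1.994e5 N − 3926 N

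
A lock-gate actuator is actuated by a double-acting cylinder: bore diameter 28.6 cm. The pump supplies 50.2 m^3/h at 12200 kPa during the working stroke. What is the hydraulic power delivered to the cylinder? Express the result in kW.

Hydraulic power = P × Q

W ≈ 170 kW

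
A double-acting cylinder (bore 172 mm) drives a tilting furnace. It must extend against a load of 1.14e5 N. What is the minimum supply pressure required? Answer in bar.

Cap-side area A_cap = π/4 × (172 mm)² = 23240 mm^2
P = F / A = 1.14e5 N / A

P ≈ 49.1 bar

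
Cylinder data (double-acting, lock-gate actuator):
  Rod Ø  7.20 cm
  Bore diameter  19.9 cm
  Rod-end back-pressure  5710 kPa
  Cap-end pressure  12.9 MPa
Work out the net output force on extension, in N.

F ≈ 2.47e5 N

Cap-side area A_cap = π/4 × (19.9 cm)² = 311.0 cm^2
Rod-side annular area A_ann = π/4 × (19.9² − 7.20²) = 270.3 cm^2
Net thrust = P_cap·A_cap − P_rod·A_ann = 4.012e5 N − 1.543e5 N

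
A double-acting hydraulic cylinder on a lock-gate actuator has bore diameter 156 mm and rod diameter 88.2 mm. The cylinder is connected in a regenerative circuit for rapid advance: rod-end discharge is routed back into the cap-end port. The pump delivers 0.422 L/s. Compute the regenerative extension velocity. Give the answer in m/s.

v ≈ 0.0691 m/s

In regeneration the rod-end outflow joins the pump flow into the cap end, so the net volume the pump must supply per unit advance equals the rod cross-section area.
Rod cross-section A_rod = π/4 × (88.2 mm)² = 6110 mm^2
v = Q_pump / A_rod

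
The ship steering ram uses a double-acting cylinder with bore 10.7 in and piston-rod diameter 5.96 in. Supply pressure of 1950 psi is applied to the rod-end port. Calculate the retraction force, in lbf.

Rod-side annular area A_ann = π/4 × (10.7² − 5.96²) = 62.02 in^2
On retraction the pressure acts on the annular area (bore minus rod).
F = P × A_ann

F ≈ 1.21e5 lbf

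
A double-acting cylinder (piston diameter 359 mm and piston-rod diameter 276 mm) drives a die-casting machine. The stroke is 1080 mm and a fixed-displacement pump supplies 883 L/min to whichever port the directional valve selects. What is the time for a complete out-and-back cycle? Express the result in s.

Cap-side area A_cap = π/4 × (359 mm)² = 1.012e5 mm^2
Rod-side annular area A_ann = π/4 × (359² − 276²) = 41390 mm^2
t_ext = A_cap·L/Q = 7.428 s
t_ret = A_ann·L/Q = 3.038 s
t_cycle = t_ext + t_ret

t ≈ 10.5 s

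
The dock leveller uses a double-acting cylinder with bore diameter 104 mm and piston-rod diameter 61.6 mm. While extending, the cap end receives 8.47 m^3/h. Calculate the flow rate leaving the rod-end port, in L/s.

Q_out ≈ 1.53 L/s

Cap-side area A_cap = π/4 × (104 mm)² = 8495 mm^2
Rod-side annular area A_ann = π/4 × (104² − 61.6²) = 5515 mm^2
Piston speed v = Q_in/A_cap; rod-end outflow Q_out = v × A_ann = Q_in × A_ann/A_cap.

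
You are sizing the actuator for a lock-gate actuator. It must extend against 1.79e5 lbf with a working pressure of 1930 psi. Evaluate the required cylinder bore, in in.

Extension force acts on the full piston face: F = P × (π/4)D².
D = √(4F / (πP)) = √(4 × 1.79e5 lbf / (π × 1930 psi))

D ≈ 10.9 in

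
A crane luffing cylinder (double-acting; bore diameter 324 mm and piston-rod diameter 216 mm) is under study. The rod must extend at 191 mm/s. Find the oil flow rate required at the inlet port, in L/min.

Cap-side area A_cap = π/4 × (324 mm)² = 82450 mm^2
Q = A × v

Q ≈ 945 L/min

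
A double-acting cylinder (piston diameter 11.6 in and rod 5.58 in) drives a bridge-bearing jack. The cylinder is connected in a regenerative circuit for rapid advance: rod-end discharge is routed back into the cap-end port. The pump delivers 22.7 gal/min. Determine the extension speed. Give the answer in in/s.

In regeneration the rod-end outflow joins the pump flow into the cap end, so the net volume the pump must supply per unit advance equals the rod cross-section area.
Rod cross-section A_rod = π/4 × (5.58 in)² = 24.45 in^2
v = Q_pump / A_rod

v ≈ 3.57 in/s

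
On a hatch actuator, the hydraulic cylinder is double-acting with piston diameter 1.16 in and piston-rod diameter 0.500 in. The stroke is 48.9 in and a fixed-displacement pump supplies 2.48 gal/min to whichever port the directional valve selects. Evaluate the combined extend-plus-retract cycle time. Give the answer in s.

t ≈ 9.82 s

Cap-side area A_cap = π/4 × (1.16 in)² = 1.057 in^2
Rod-side annular area A_ann = π/4 × (1.16² − 0.500²) = 0.8605 in^2
t_ext = A_cap·L/Q = 5.413 s
t_ret = A_ann·L/Q = 4.407 s
t_cycle = t_ext + t_ret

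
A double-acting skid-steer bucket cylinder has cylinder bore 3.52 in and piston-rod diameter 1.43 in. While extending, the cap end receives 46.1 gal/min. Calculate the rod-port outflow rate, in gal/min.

Q_out ≈ 38.5 gal/min

Cap-side area A_cap = π/4 × (3.52 in)² = 9.731 in^2
Rod-side annular area A_ann = π/4 × (3.52² − 1.43²) = 8.125 in^2
Piston speed v = Q_in/A_cap; rod-end outflow Q_out = v × A_ann = Q_in × A_ann/A_cap.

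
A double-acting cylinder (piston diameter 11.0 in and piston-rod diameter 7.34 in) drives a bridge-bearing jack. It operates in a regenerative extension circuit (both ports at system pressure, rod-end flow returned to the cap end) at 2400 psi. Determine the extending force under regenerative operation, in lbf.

F ≈ 1.02e5 lbf

With equal pressure on both faces, forces on the annular region cancel; the net push is pressure × rod cross-section.
Rod cross-section A_rod = π/4 × (7.34 in)² = 42.31 in^2
F = P × A_rod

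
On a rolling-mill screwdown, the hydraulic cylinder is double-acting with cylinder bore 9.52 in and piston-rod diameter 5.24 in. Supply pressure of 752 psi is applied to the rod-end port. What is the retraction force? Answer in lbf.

Rod-side annular area A_ann = π/4 × (9.52² − 5.24²) = 49.62 in^2
On retraction the pressure acts on the annular area (bore minus rod).
F = P × A_ann

F ≈ 37300 lbf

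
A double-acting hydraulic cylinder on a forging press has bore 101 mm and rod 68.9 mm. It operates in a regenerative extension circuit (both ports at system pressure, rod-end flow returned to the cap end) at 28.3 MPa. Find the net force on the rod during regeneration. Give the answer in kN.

With equal pressure on both faces, forces on the annular region cancel; the net push is pressure × rod cross-section.
Rod cross-section A_rod = π/4 × (68.9 mm)² = 3728 mm^2
F = P × A_rod

F ≈ 106 kN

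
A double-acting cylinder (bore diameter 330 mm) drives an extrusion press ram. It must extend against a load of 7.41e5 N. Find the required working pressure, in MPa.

P ≈ 8.66 MPa

Cap-side area A_cap = π/4 × (330 mm)² = 85530 mm^2
P = F / A = 7.41e5 N / A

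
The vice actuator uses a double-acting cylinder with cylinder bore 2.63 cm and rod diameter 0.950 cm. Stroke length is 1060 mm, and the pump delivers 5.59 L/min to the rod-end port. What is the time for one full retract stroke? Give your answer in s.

t ≈ 5.37 s

Rod-side annular area A_ann = π/4 × (2.63² − 0.950²) = 4.724 cm^2
Swept volume V = A × L; t = V / Q = A·L / Q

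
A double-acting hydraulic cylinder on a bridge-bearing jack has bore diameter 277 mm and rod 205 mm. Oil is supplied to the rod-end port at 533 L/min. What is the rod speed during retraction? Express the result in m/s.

v ≈ 0.326 m/s

Rod-side annular area A_ann = π/4 × (277² − 205²) = 27260 mm^2
Flow into the rod-end port fills the annular volume.
v = Q / A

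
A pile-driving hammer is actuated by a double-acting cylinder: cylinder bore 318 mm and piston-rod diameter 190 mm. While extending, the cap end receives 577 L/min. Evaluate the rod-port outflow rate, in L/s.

Cap-side area A_cap = π/4 × (318 mm)² = 79420 mm^2
Rod-side annular area A_ann = π/4 × (318² − 190²) = 51070 mm^2
Piston speed v = Q_in/A_cap; rod-end outflow Q_out = v × A_ann = Q_in × A_ann/A_cap.

Q_out ≈ 6.18 L/s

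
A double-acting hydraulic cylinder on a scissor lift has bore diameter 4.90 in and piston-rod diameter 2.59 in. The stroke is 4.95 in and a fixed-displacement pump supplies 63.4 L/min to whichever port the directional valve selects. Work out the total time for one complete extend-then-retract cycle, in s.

t ≈ 2.49 s

Cap-side area A_cap = π/4 × (4.90 in)² = 18.86 in^2
Rod-side annular area A_ann = π/4 × (4.90² − 2.59²) = 13.59 in^2
t_ext = A_cap·L/Q = 1.448 s
t_ret = A_ann·L/Q = 1.043 s
t_cycle = t_ext + t_ret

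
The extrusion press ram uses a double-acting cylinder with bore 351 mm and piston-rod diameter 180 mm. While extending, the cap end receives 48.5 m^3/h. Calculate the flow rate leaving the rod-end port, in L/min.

Cap-side area A_cap = π/4 × (351 mm)² = 96760 mm^2
Rod-side annular area A_ann = π/4 × (351² − 180²) = 71310 mm^2
Piston speed v = Q_in/A_cap; rod-end outflow Q_out = v × A_ann = Q_in × A_ann/A_cap.

Q_out ≈ 596 L/min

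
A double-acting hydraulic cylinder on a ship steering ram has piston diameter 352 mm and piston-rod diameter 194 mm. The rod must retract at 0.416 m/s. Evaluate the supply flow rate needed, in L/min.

Q ≈ 1690 L/min

Rod-side annular area A_ann = π/4 × (352² − 194²) = 67750 mm^2
Q = A × v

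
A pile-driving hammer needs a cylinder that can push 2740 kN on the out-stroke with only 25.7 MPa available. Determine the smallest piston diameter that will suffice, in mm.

Extension force acts on the full piston face: F = P × (π/4)D².
D = √(4F / (πP)) = √(4 × 2740 kN / (π × 25.7 MPa))

D ≈ 368 mm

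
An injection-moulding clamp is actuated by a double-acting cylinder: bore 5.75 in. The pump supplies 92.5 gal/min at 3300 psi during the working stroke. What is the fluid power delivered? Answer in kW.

W ≈ 133 kW

Hydraulic power = P × Q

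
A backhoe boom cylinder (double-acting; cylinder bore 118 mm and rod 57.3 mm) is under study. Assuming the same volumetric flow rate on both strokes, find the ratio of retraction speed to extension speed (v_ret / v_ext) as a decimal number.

v_ret/v_ext ≈ 1.31

Cap-side area A_cap = π/4 × (118 mm)² = 10940 mm^2
Rod-side annular area A_ann = π/4 × (118² − 57.3²) = 8357 mm^2
For equal Q, v ∝ 1/A, so v_ret/v_ext = A_cap/A_ann.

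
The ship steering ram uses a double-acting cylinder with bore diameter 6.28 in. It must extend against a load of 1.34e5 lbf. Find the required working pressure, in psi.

Cap-side area A_cap = π/4 × (6.28 in)² = 30.97 in^2
P = F / A = 1.34e5 lbf / A

P ≈ 4330 psi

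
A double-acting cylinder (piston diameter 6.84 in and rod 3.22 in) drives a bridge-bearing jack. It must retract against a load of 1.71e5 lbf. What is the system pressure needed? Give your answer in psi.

P ≈ 5980 psi

Rod-side annular area A_ann = π/4 × (6.84² − 3.22²) = 28.60 in^2
Retraction: pressure acts on the annular area.
P = F / A = 1.71e5 lbf / A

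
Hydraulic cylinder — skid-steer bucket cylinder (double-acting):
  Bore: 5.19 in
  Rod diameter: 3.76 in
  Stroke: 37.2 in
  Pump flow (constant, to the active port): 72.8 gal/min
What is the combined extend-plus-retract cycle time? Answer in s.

t ≈ 4.14 s

Cap-side area A_cap = π/4 × (5.19 in)² = 21.16 in^2
Rod-side annular area A_ann = π/4 × (5.19² − 3.76²) = 10.05 in^2
t_ext = A_cap·L/Q = 2.808 s
t_ret = A_ann·L/Q = 1.334 s
t_cycle = t_ext + t_ret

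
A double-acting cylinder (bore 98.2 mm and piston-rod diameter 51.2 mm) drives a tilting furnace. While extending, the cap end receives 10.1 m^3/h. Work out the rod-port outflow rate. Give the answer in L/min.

Cap-side area A_cap = π/4 × (98.2 mm)² = 7574 mm^2
Rod-side annular area A_ann = π/4 × (98.2² − 51.2²) = 5515 mm^2
Piston speed v = Q_in/A_cap; rod-end outflow Q_out = v × A_ann = Q_in × A_ann/A_cap.

Q_out ≈ 123 L/min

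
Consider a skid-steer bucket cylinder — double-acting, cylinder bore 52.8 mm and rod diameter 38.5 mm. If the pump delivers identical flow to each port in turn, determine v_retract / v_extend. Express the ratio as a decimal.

v_ret/v_ext ≈ 2.14

Cap-side area A_cap = π/4 × (52.8 mm)² = 2190 mm^2
Rod-side annular area A_ann = π/4 × (52.8² − 38.5²) = 1025 mm^2
For equal Q, v ∝ 1/A, so v_ret/v_ext = A_cap/A_ann.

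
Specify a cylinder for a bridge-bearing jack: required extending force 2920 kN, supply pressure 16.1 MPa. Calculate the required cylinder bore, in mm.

Extension force acts on the full piston face: F = P × (π/4)D².
D = √(4F / (πP)) = √(4 × 2920 kN / (π × 16.1 MPa))

D ≈ 481 mm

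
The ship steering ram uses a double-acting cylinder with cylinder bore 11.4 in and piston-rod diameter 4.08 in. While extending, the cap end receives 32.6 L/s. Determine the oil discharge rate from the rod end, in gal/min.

Cap-side area A_cap = π/4 × (11.4 in)² = 102.1 in^2
Rod-side annular area A_ann = π/4 × (11.4² − 4.08²) = 89.00 in^2
Piston speed v = Q_in/A_cap; rod-end outflow Q_out = v × A_ann = Q_in × A_ann/A_cap.

Q_out ≈ 451 gal/min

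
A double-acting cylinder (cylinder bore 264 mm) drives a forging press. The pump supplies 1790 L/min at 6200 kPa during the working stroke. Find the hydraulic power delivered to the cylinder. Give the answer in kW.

W ≈ 185 kW

Hydraulic power = P × Q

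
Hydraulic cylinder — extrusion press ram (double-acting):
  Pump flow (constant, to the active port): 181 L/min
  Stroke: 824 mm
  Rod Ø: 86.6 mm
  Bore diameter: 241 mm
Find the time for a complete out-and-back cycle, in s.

t ≈ 23.3 s

Cap-side area A_cap = π/4 × (241 mm)² = 45620 mm^2
Rod-side annular area A_ann = π/4 × (241² − 86.6²) = 39730 mm^2
t_ext = A_cap·L/Q = 12.46 s
t_ret = A_ann·L/Q = 10.85 s
t_cycle = t_ext + t_ret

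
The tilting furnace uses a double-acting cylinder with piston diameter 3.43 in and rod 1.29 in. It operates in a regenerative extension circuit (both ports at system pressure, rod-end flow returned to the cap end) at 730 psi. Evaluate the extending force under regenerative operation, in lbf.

With equal pressure on both faces, forces on the annular region cancel; the net push is pressure × rod cross-section.
Rod cross-section A_rod = π/4 × (1.29 in)² = 1.307 in^2
F = P × A_rod

F ≈ 954 lbf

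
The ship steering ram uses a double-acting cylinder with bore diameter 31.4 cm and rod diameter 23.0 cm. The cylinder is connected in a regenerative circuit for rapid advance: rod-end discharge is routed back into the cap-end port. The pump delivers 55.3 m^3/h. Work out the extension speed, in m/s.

In regeneration the rod-end outflow joins the pump flow into the cap end, so the net volume the pump must supply per unit advance equals the rod cross-section area.
Rod cross-section A_rod = π/4 × (23.0 cm)² = 415.5 cm^2
v = Q_pump / A_rod

v ≈ 0.370 m/s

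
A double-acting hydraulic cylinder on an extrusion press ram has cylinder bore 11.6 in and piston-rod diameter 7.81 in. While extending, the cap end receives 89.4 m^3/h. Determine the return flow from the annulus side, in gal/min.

Cap-side area A_cap = π/4 × (11.6 in)² = 105.7 in^2
Rod-side annular area A_ann = π/4 × (11.6² − 7.81²) = 57.78 in^2
Piston speed v = Q_in/A_cap; rod-end outflow Q_out = v × A_ann = Q_in × A_ann/A_cap.

Q_out ≈ 215 gal/min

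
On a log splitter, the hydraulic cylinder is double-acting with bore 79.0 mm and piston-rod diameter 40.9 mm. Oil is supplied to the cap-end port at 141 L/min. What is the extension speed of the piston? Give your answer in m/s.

v ≈ 0.479 m/s

Cap-side area A_cap = π/4 × (79.0 mm)² = 4902 mm^2
v = Q / A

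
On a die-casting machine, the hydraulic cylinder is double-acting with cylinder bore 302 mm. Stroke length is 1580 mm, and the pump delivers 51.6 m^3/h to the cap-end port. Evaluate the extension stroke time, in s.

Cap-side area A_cap = π/4 × (302 mm)² = 71630 mm^2
Swept volume V = A × L; t = V / Q = A·L / Q

t ≈ 7.90 s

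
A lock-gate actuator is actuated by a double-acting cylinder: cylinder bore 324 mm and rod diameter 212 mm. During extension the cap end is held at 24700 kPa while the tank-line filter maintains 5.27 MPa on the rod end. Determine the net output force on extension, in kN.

Cap-side area A_cap = π/4 × (324 mm)² = 82450 mm^2
Rod-side annular area A_ann = π/4 × (324² − 212²) = 47150 mm^2
Net thrust = P_cap·A_cap − P_rod·A_ann = 2036 kN − 248.5 kN

F ≈ 1790 kN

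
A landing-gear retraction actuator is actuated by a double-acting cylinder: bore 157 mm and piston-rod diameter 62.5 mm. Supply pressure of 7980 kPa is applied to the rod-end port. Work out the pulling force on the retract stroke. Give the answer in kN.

Rod-side annular area A_ann = π/4 × (157² − 62.5²) = 16290 mm^2
On retraction the pressure acts on the annular area (bore minus rod).
F = P × A_ann

F ≈ 130 kN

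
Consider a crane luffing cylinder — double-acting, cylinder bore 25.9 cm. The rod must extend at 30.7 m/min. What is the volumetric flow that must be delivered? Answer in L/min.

Q ≈ 1620 L/min

Cap-side area A_cap = π/4 × (25.9 cm)² = 526.9 cm^2
Q = A × v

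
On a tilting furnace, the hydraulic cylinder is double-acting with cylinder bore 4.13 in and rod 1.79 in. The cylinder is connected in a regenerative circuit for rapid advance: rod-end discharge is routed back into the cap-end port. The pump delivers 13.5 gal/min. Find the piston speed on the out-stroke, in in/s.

v ≈ 20.7 in/s

In regeneration the rod-end outflow joins the pump flow into the cap end, so the net volume the pump must supply per unit advance equals the rod cross-section area.
Rod cross-section A_rod = π/4 × (1.79 in)² = 2.516 in^2
v = Q_pump / A_rod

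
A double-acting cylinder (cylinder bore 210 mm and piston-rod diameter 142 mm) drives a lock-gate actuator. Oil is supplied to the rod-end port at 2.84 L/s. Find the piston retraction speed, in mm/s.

Rod-side annular area A_ann = π/4 × (210² − 142²) = 18800 mm^2
Flow into the rod-end port fills the annular volume.
v = Q / A

v ≈ 151 mm/s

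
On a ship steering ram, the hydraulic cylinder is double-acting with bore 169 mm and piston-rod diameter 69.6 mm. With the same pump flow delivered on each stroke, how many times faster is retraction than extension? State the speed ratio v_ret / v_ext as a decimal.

Cap-side area A_cap = π/4 × (169 mm)² = 22430 mm^2
Rod-side annular area A_ann = π/4 × (169² − 69.6²) = 18630 mm^2
For equal Q, v ∝ 1/A, so v_ret/v_ext = A_cap/A_ann.

v_ret/v_ext ≈ 1.20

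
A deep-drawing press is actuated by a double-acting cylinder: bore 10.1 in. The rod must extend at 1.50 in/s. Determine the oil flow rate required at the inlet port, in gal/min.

Q ≈ 31.2 gal/min

Cap-side area A_cap = π/4 × (10.1 in)² = 80.12 in^2
Q = A × v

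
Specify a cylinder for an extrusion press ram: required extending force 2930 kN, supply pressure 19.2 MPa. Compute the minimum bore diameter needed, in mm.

D ≈ 441 mm

Extension force acts on the full piston face: F = P × (π/4)D².
D = √(4F / (πP)) = √(4 × 2930 kN / (π × 19.2 MPa))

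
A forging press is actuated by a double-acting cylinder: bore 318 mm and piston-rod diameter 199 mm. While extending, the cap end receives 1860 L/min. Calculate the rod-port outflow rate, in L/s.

Q_out ≈ 18.9 L/s

Cap-side area A_cap = π/4 × (318 mm)² = 79420 mm^2
Rod-side annular area A_ann = π/4 × (318² − 199²) = 48320 mm^2
Piston speed v = Q_in/A_cap; rod-end outflow Q_out = v × A_ann = Q_in × A_ann/A_cap.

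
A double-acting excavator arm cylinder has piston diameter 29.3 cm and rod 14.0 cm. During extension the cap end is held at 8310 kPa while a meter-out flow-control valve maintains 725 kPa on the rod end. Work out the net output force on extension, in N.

Cap-side area A_cap = π/4 × (29.3 cm)² = 674.3 cm^2
Rod-side annular area A_ann = π/4 × (29.3² − 14.0²) = 520.3 cm^2
Net thrust = P_cap·A_cap − P_rod·A_ann = 5.603e5 N − 37720 N

F ≈ 5.23e5 N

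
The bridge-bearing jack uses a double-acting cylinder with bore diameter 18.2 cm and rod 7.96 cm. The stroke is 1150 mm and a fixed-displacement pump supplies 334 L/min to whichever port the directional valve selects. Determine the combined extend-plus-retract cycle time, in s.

Cap-side area A_cap = π/4 × (18.2 cm)² = 260.2 cm^2
Rod-side annular area A_ann = π/4 × (18.2² − 7.96²) = 210.4 cm^2
t_ext = A_cap·L/Q = 5.374 s
t_ret = A_ann·L/Q = 4.346 s
t_cycle = t_ext + t_ret

t ≈ 9.72 s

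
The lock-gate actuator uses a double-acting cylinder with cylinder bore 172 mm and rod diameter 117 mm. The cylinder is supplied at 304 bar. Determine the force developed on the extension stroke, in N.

F ≈ 7.06e5 N

Cap-side area A_cap = π/4 × (172 mm)² = 23240 mm^2
F = P × A_cap = 304 bar × A_cap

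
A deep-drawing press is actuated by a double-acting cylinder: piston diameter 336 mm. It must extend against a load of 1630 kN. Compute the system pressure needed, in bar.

Cap-side area A_cap = π/4 × (336 mm)² = 88670 mm^2
P = F / A = 1630 kN / A

P ≈ 184 bar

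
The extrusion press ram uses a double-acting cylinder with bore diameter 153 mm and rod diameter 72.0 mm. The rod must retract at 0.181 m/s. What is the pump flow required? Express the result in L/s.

Rod-side annular area A_ann = π/4 × (153² − 72.0²) = 14310 mm^2
Q = A × v

Q ≈ 2.59 L/s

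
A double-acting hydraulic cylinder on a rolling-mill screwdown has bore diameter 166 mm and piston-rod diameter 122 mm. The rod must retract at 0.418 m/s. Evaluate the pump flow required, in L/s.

Rod-side annular area A_ann = π/4 × (166² − 122²) = 9953 mm^2
Q = A × v

Q ≈ 4.16 L/s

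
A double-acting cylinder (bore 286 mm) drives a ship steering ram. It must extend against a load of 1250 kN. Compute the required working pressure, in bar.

Cap-side area A_cap = π/4 × (286 mm)² = 64240 mm^2
P = F / A = 1250 kN / A

P ≈ 195 bar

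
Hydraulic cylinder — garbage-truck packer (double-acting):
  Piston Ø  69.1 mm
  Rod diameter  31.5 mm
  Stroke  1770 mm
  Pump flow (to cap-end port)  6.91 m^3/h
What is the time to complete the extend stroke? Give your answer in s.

t ≈ 3.46 s

Cap-side area A_cap = π/4 × (69.1 mm)² = 3750 mm^2
Swept volume V = A × L; t = V / Q = A·L / Q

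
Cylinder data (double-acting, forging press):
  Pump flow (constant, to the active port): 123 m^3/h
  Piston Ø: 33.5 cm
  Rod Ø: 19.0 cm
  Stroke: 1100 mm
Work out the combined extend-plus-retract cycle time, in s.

t ≈ 4.76 s

Cap-side area A_cap = π/4 × (33.5 cm)² = 881.4 cm^2
Rod-side annular area A_ann = π/4 × (33.5² − 19.0²) = 597.9 cm^2
t_ext = A_cap·L/Q = 2.838 s
t_ret = A_ann·L/Q = 1.925 s
t_cycle = t_ext + t_ret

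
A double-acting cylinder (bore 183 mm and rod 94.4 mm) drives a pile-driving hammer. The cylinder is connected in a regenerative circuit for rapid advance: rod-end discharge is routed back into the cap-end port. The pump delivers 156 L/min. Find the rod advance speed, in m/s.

In regeneration the rod-end outflow joins the pump flow into the cap end, so the net volume the pump must supply per unit advance equals the rod cross-section area.
Rod cross-section A_rod = π/4 × (94.4 mm)² = 6999 mm^2
v = Q_pump / A_rod

v ≈ 0.371 m/s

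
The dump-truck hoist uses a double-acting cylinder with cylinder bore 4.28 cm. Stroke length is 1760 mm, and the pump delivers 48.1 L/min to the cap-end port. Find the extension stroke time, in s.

Cap-side area A_cap = π/4 × (4.28 cm)² = 14.39 cm^2
Swept volume V = A × L; t = V / Q = A·L / Q

t ≈ 3.16 s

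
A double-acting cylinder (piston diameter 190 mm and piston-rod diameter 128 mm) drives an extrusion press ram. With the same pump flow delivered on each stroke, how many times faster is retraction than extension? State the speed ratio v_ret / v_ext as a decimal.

v_ret/v_ext ≈ 1.83

Cap-side area A_cap = π/4 × (190 mm)² = 28350 mm^2
Rod-side annular area A_ann = π/4 × (190² − 128²) = 15480 mm^2
For equal Q, v ∝ 1/A, so v_ret/v_ext = A_cap/A_ann.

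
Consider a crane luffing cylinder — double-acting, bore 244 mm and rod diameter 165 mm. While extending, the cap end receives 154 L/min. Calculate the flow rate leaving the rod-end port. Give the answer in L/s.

Cap-side area A_cap = π/4 × (244 mm)² = 46760 mm^2
Rod-side annular area A_ann = π/4 × (244² − 165²) = 25380 mm^2
Piston speed v = Q_in/A_cap; rod-end outflow Q_out = v × A_ann = Q_in × A_ann/A_cap.

Q_out ≈ 1.39 L/s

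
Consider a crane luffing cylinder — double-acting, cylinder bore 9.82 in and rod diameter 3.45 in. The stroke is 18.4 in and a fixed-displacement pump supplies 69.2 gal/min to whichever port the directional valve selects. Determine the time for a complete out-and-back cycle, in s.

t ≈ 9.82 s

Cap-side area A_cap = π/4 × (9.82 in)² = 75.74 in^2
Rod-side annular area A_ann = π/4 × (9.82² − 3.45²) = 66.39 in^2
t_ext = A_cap·L/Q = 5.231 s
t_ret = A_ann·L/Q = 4.585 s
t_cycle = t_ext + t_ret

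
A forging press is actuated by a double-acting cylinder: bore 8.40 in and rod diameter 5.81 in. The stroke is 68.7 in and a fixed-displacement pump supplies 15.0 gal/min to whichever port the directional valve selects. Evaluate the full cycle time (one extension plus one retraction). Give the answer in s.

Cap-side area A_cap = π/4 × (8.40 in)² = 55.42 in^2
Rod-side annular area A_ann = π/4 × (8.40² − 5.81²) = 28.91 in^2
t_ext = A_cap·L/Q = 65.93 s
t_ret = A_ann·L/Q = 34.39 s
t_cycle = t_ext + t_ret

t ≈ 100 s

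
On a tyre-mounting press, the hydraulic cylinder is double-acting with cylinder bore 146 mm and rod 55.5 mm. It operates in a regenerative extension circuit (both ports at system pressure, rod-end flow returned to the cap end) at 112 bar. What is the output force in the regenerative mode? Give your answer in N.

With equal pressure on both faces, forces on the annular region cancel; the net push is pressure × rod cross-section.
Rod cross-section A_rod = π/4 × (55.5 mm)² = 2419 mm^2
F = P × A_rod

F ≈ 27100 N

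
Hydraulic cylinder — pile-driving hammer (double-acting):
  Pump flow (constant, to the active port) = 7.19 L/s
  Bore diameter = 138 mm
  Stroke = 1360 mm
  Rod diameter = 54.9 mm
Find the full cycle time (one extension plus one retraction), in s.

Cap-side area A_cap = π/4 × (138 mm)² = 14960 mm^2
Rod-side annular area A_ann = π/4 × (138² − 54.9²) = 12590 mm^2
t_ext = A_cap·L/Q = 2.829 s
t_ret = A_ann·L/Q = 2.381 s
t_cycle = t_ext + t_ret

t ≈ 5.21 s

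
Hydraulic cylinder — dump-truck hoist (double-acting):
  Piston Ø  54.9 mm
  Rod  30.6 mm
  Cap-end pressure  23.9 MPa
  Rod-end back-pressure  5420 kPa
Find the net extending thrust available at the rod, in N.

Cap-side area A_cap = π/4 × (54.9 mm)² = 2367 mm^2
Rod-side annular area A_ann = π/4 × (54.9² − 30.6²) = 1632 mm^2
Net thrust = P_cap·A_cap − P_rod·A_ann = 56580 N − 8844 N

F ≈ 47700 N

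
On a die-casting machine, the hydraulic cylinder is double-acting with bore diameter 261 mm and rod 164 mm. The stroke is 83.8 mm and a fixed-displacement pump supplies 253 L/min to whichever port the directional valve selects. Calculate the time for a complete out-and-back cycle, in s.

t ≈ 1.71 s

Cap-side area A_cap = π/4 × (261 mm)² = 53500 mm^2
Rod-side annular area A_ann = π/4 × (261² − 164²) = 32380 mm^2
t_ext = A_cap·L/Q = 1.063 s
t_ret = A_ann·L/Q = 0.6435 s
t_cycle = t_ext + t_ret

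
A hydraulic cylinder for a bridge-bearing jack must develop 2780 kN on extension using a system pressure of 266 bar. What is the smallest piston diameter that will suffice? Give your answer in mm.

D ≈ 365 mm

Extension force acts on the full piston face: F = P × (π/4)D².
D = √(4F / (πP)) = √(4 × 2780 kN / (π × 266 bar))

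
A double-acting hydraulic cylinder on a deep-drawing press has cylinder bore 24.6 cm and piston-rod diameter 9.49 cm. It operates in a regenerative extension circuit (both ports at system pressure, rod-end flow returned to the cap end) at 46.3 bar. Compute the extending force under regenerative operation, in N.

F ≈ 32700 N

With equal pressure on both faces, forces on the annular region cancel; the net push is pressure × rod cross-section.
Rod cross-section A_rod = π/4 × (9.49 cm)² = 70.73 cm^2
F = P × A_rod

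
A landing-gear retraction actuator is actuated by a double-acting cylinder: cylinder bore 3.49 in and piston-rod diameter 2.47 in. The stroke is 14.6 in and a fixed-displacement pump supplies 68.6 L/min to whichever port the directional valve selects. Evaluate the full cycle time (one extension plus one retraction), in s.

Cap-side area A_cap = π/4 × (3.49 in)² = 9.566 in^2
Rod-side annular area A_ann = π/4 × (3.49² − 2.47²) = 4.775 in^2
t_ext = A_cap·L/Q = 2.002 s
t_ret = A_ann·L/Q = 0.9991 s
t_cycle = t_ext + t_ret

t ≈ 3.00 s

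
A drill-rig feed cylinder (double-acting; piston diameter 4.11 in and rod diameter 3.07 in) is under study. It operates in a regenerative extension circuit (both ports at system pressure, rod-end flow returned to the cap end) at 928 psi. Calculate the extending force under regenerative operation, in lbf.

F ≈ 6870 lbf

With equal pressure on both faces, forces on the annular region cancel; the net push is pressure × rod cross-section.
Rod cross-section A_rod = π/4 × (3.07 in)² = 7.402 in^2
F = P × A_rod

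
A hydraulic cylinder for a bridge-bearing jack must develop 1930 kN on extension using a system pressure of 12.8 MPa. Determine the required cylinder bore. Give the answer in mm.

D ≈ 438 mm

Extension force acts on the full piston face: F = P × (π/4)D².
D = √(4F / (πP)) = √(4 × 1930 kN / (π × 12.8 MPa))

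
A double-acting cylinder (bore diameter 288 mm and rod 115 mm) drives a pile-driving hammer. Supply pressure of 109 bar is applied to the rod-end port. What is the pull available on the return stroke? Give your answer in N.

Rod-side annular area A_ann = π/4 × (288² − 115²) = 54760 mm^2
On retraction the pressure acts on the annular area (bore minus rod).
F = P × A_ann

F ≈ 5.97e5 N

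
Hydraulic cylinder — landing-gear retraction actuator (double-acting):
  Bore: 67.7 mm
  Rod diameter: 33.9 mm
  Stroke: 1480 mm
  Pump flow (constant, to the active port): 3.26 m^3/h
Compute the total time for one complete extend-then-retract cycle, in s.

Cap-side area A_cap = π/4 × (67.7 mm)² = 3600 mm^2
Rod-side annular area A_ann = π/4 × (67.7² − 33.9²) = 2697 mm^2
t_ext = A_cap·L/Q = 5.883 s
t_ret = A_ann·L/Q = 4.408 s
t_cycle = t_ext + t_ret

t ≈ 10.3 s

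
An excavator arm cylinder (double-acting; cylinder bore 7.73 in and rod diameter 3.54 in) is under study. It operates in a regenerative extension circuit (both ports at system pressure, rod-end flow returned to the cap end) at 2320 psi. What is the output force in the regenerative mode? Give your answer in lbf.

With equal pressure on both faces, forces on the annular region cancel; the net push is pressure × rod cross-section.
Rod cross-section A_rod = π/4 × (3.54 in)² = 9.842 in^2
F = P × A_rod

F ≈ 22800 lbf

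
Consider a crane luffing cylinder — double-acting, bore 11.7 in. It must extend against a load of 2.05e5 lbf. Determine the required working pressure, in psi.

Cap-side area A_cap = π/4 × (11.7 in)² = 107.5 in^2
P = F / A = 2.05e5 lbf / A

P ≈ 1910 psi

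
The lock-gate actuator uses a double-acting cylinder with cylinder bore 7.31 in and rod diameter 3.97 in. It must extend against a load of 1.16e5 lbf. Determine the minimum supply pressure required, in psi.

Cap-side area A_cap = π/4 × (7.31 in)² = 41.97 in^2
P = F / A = 1.16e5 lbf / A

P ≈ 2760 psi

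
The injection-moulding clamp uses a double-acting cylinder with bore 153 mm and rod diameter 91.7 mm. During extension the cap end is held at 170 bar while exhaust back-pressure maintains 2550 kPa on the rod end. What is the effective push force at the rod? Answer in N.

Cap-side area A_cap = π/4 × (153 mm)² = 18390 mm^2
Rod-side annular area A_ann = π/4 × (153² − 91.7²) = 11780 mm^2
Net thrust = P_cap·A_cap − P_rod·A_ann = 3.126e5 N − 30040 N

F ≈ 2.83e5 N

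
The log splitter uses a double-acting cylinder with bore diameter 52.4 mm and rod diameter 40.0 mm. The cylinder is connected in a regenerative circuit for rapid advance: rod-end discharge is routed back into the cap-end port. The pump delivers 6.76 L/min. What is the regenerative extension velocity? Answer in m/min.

In regeneration the rod-end outflow joins the pump flow into the cap end, so the net volume the pump must supply per unit advance equals the rod cross-section area.
Rod cross-section A_rod = π/4 × (40.0 mm)² = 1257 mm^2
v = Q_pump / A_rod

v ≈ 5.38 m/min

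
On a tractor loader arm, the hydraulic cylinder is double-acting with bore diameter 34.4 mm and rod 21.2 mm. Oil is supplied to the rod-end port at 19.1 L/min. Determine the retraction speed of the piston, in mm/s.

Rod-side annular area A_ann = π/4 × (34.4² − 21.2²) = 576.4 mm^2
Flow into the rod-end port fills the annular volume.
v = Q / A

v ≈ 552 mm/s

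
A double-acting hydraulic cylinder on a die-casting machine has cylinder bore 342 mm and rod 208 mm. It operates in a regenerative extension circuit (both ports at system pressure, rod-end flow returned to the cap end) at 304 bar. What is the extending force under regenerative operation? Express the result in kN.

With equal pressure on both faces, forces on the annular region cancel; the net push is pressure × rod cross-section.
Rod cross-section A_rod = π/4 × (208 mm)² = 33980 mm^2
F = P × A_rod

F ≈ 1030 kN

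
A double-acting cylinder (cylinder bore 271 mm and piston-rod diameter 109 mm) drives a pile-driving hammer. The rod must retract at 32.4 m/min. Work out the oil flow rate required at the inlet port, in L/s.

Rod-side annular area A_ann = π/4 × (271² − 109²) = 48350 mm^2
Q = A × v

Q ≈ 26.1 L/s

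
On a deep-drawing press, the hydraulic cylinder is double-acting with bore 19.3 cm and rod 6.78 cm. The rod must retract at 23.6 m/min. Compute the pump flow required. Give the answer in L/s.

Q ≈ 10.1 L/s

Rod-side annular area A_ann = π/4 × (19.3² − 6.78²) = 256.4 cm^2
Q = A × v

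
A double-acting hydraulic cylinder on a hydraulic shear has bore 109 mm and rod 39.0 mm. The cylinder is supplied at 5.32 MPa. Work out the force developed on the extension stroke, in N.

Cap-side area A_cap = π/4 × (109 mm)² = 9331 mm^2
F = P × A_cap = 5.32 MPa × A_cap

F ≈ 49600 N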